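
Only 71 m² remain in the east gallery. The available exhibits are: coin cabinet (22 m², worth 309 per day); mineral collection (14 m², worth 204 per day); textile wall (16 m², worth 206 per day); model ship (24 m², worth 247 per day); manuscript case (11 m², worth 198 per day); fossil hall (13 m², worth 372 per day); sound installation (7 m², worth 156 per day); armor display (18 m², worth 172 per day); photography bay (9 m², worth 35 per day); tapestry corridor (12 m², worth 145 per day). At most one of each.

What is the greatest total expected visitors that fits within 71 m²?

A density-first pass picks coin cabinet + mineral collection + manuscript case + fossil hall + sound installation — 1239 at 67 m².
Replace mineral collection with textile wall: the trade gains 2 net, giving 1241 at 69 m².
Runner-up coin cabinet + mineral collection + manuscript case + fossil hall + sound installation tops out at 1239.

1241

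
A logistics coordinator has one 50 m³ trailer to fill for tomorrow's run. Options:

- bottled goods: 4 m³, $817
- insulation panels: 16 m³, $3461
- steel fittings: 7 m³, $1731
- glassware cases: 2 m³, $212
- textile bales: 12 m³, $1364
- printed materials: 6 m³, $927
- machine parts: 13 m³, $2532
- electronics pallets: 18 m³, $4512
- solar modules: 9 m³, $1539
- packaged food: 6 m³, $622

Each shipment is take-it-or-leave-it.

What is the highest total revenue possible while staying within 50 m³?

The ratio heuristic lands on bottled goods + insulation panels + steel fittings + glassware cases + electronics pallets (10733) but leaves 3 m³ idle.
Replace bottled goods and glassware cases with solar modules: the trade gains 510 net, giving 11243 at 50 m³.
Next best is insulation panels + steel fittings + glassware cases + printed materials + electronics pallets at 10843 (49 m³) — short by 400.

11243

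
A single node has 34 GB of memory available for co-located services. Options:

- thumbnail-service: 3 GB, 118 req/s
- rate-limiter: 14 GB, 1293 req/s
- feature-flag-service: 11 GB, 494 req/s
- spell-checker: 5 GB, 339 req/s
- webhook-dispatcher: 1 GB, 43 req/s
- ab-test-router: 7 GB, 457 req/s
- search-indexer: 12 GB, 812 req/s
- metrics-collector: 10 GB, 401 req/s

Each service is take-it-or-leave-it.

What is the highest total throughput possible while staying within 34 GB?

Taking the top-ratio services first gives rate-limiter + spell-checker + webhook-dispatcher + search-indexer for 2487 (32 GB).
Replace spell-checker with ab-test-router: the trade gains 118 net, giving 2605 at 34 GB.
Next best is thumbnail-service + rate-limiter + spell-checker + search-indexer at 2562 (34 GB) — short by 43.

2605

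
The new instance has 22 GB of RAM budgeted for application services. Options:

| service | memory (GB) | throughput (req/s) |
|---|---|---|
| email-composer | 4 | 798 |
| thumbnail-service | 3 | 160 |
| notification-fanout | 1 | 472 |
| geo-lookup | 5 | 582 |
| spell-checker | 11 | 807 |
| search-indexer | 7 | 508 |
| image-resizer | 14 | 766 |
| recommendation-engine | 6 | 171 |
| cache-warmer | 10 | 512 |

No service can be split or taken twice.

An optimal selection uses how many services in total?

Optimal total is 2659.
One optimal bundle: email-composer + notification-fanout + geo-lookup + spell-checker (21 GB).
All optima have 4 services.

4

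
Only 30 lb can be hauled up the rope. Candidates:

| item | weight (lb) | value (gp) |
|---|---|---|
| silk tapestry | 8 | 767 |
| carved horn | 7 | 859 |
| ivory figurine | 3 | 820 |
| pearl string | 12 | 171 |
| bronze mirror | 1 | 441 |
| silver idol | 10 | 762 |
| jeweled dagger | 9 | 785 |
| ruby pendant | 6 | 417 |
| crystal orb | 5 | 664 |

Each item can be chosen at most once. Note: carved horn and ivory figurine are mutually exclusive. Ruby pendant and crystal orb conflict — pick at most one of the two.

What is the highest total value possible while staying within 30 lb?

By value per lb: bronze mirror 441.00, ivory figurine 273.33, crystal orb 132.80 lead.
Best packing: silk tapestry + carved horn + bronze mirror + jeweled dagger + crystal orb — 30 lb, 3516 total.
The closest alternative, silk tapestry + ivory figurine + bronze mirror + jeweled dagger + crystal orb, reaches only 3477.

3516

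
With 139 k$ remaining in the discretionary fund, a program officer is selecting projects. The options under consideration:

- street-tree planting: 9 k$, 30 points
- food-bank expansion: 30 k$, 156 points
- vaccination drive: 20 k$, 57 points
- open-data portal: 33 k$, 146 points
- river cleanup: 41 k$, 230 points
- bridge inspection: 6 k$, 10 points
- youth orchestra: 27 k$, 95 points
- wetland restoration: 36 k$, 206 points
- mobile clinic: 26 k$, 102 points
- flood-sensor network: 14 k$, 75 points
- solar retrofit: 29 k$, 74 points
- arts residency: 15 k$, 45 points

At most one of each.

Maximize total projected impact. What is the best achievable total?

712

Ranking by ratio (projected impact/k$): wetland restoration 5.72, river cleanup 5.61, flood-sensor network 5.36.
The ratio heuristic lands on street-tree planting + food-bank expansion + river cleanup + bridge inspection + wetland restoration + flood-sensor network (707) but leaves 3 k$ idle.
The 15 k$ tied up in street-tree planting and bridge inspection is better spent on arts residency — total rises to 712 (136 k$).
Next best is street-tree planting + food-bank expansion + river cleanup + bridge inspection + wetland restoration + flood-sensor network at 707 (136 k$) — short by 5.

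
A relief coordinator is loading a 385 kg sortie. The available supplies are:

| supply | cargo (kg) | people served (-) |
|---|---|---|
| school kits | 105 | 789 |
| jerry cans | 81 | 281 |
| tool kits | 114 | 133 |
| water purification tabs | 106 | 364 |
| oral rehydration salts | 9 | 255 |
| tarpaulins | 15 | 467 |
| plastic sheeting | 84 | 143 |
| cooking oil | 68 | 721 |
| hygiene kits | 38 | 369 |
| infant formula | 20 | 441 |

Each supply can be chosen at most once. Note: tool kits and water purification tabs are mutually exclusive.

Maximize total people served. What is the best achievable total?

By people served per kg: tarpaulins 31.13, oral rehydration salts 28.33, infant formula 22.05 lead.
Filling by ratio: school kits + jerry cans + oral rehydration salts + tarpaulins + cooking oil + hygiene kits + infant formula for 3323, with 49 kg left unused.
Dropping jerry cans frees 81 kg; slotting in water purification tabs (106 kg) lifts the total to 3406 at 361 kg.

3406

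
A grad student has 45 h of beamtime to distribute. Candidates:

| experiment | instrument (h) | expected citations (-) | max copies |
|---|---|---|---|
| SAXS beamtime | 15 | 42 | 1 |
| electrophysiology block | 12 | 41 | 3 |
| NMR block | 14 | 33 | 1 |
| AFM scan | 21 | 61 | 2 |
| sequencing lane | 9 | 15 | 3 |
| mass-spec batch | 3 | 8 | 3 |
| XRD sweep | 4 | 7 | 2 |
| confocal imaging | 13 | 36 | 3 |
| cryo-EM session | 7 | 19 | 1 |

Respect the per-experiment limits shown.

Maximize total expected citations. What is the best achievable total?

The ratio heuristic lands on 3×electrophysiology block + cryo-EM session (142) but leaves 2 h idle.
The 7 h tied up in cryo-EM session is better spent on 3×mass-spec batch — total rises to 147 (45 h).
No other feasible combination exceeds 147.

147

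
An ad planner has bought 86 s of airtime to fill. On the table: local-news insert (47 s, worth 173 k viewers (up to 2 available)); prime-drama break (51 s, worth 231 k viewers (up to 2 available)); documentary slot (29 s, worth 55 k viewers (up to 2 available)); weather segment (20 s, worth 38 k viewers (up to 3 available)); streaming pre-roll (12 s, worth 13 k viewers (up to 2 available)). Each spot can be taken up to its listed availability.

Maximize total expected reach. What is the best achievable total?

286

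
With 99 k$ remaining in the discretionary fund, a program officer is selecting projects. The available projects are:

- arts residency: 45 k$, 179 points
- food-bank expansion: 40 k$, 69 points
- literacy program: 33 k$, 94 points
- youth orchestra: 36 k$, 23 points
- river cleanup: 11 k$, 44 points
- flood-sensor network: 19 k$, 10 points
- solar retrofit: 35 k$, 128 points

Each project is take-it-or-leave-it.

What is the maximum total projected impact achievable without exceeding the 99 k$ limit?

351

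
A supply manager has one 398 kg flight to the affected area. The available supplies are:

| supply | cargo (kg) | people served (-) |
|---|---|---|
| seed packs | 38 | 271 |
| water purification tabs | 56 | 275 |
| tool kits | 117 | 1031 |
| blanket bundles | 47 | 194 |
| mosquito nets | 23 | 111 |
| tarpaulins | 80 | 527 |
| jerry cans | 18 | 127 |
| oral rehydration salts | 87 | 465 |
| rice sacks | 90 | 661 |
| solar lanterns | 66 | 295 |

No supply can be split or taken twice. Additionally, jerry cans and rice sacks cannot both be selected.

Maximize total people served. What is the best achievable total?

2795

Taking seed packs + tool kits + blanket bundles + mosquito nets + tarpaulins + rice sacks: 395 kg used, 2795 in people served.
Tool kits + mosquito nets + tarpaulins + oral rehydration salts + rice sacks (397 kg) also reaches 2795 — a tie, but nothing goes higher.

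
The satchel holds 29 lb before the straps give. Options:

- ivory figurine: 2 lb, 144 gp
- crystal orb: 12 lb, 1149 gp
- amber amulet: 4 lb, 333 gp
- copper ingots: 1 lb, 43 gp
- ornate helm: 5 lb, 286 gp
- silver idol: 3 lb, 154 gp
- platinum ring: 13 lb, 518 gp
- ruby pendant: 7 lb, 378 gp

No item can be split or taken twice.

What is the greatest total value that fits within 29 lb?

2201

A density-first pass picks ivory figurine + crystal orb + amber amulet + copper ingots + ornate helm + silver idol — 2109 at 27 lb.
Replace ornate helm with ruby pendant: the trade gains 92 net, giving 2201 at 29 lb.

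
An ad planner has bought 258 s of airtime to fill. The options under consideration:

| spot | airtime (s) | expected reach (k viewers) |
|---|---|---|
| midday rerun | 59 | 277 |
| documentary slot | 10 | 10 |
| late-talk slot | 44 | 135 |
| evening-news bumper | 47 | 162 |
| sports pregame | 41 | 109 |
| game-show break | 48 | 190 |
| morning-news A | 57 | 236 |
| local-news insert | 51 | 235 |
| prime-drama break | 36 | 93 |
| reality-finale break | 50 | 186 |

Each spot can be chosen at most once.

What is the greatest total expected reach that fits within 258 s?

1050

The ratio heuristic lands on midday rerun + sports pregame + game-show break + morning-news A + local-news insert (1047) but leaves 2 s idle.
Replace sports pregame and morning-news A with evening-news bumper + reality-finale break: the trade gains 3 net, giving 1050 at 255 s.
Runner-up midday rerun + sports pregame + game-show break + morning-news A + local-news insert tops out at 1047.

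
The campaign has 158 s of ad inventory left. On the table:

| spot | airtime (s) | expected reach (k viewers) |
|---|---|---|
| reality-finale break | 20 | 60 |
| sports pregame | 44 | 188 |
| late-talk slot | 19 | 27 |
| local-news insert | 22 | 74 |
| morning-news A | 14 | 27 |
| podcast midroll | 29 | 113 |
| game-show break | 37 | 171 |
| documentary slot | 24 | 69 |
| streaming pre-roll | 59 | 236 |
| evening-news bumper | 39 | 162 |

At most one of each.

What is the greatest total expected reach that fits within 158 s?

643

Ranking by ratio (expected reach/s): game-show break 4.62, sports pregame 4.27, evening-news bumper 4.15, streaming pre-roll 4.00.
Filling by ratio: sports pregame + podcast midroll + game-show break + evening-news bumper for 634, with 9 s left unused.
Replace sports pregame and podcast midroll with local-news insert + streaming pre-roll: the trade gains 9 net, giving 643 at 157 s.
Runner-up sports pregame + podcast midroll + game-show break + evening-news bumper tops out at 634.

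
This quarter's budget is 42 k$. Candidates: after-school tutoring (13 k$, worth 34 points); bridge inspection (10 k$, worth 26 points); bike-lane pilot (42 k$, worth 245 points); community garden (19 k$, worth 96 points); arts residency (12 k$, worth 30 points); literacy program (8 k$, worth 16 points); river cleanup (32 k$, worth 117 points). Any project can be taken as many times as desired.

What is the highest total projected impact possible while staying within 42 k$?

245

Density check — bike-lane pilot 5.83, community garden 5.05, river cleanup 3.66 are the best per k$.
The ratio ordering already packs tightly: bike-lane pilot, 42 k$, 245.
No other feasible combination exceeds 245.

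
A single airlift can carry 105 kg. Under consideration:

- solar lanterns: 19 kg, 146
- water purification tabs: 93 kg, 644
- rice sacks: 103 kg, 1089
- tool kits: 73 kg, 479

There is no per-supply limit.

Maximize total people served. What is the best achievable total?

1089

Rice sacks uses 103 of the 105 kg and totals 1089.
That's the maximum — no swap from here does better than 1089.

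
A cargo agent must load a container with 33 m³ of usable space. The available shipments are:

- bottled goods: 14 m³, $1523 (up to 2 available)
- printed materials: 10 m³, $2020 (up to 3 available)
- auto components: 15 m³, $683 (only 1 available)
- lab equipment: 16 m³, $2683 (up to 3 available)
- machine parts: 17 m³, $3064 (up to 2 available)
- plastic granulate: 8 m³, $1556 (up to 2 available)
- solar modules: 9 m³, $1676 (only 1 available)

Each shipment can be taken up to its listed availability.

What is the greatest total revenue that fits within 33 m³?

Filling by ratio: 3×printed materials for 6060, with 3 m³ left unused.
Replace 3×printed materials with machine parts + 2×plastic granulate: the trade gains 116 net, giving 6176 at 33 m³.

6176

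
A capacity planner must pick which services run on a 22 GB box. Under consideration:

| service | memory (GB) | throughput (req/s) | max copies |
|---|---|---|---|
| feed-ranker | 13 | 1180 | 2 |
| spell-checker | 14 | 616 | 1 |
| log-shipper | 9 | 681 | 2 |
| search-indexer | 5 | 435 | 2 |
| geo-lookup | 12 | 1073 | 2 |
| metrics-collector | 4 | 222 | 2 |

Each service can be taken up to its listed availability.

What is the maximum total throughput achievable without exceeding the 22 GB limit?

By throughput per GB: feed-ranker 90.77, geo-lookup 89.42, search-indexer 87.00, log-shipper 75.67 lead.
A density-first pass picks feed-ranker + search-indexer + metrics-collector — 1837 at 22 GB.
Replace feed-ranker and metrics-collector with search-indexer + geo-lookup: the trade gains 106 net, giving 1943 at 22 GB.
That's the maximum — no swap from here does better than 1943.

1943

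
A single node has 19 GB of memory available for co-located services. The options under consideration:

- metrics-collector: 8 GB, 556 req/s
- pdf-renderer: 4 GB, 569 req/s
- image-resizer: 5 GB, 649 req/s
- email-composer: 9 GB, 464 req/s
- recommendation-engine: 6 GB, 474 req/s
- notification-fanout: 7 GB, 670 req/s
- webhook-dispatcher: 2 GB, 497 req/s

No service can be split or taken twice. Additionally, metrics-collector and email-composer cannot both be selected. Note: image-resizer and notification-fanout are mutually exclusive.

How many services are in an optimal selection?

Optimal total is 2271.
metrics-collector + pdf-renderer + image-resizer + webhook-dispatcher hits 2271 at 19 GB.
Every optimal selection uses 4 services.

4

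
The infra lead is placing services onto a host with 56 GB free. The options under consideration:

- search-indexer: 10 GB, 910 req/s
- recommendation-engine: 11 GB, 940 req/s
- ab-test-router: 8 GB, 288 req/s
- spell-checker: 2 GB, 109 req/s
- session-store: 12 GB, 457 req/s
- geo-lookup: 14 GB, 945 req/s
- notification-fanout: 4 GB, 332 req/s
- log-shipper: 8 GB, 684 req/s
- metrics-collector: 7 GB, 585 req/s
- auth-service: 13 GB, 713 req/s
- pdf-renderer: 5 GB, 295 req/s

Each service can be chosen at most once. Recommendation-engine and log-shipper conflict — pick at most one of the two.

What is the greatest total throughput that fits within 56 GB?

Taking search-indexer + geo-lookup + notification-fanout + log-shipper + metrics-collector + auth-service: 56 GB used, 4169 in throughput.

4169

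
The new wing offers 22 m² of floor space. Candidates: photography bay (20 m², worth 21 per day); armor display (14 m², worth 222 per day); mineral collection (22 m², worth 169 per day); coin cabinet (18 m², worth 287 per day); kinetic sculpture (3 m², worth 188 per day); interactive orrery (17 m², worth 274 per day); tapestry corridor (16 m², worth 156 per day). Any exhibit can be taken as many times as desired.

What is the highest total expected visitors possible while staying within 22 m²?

1316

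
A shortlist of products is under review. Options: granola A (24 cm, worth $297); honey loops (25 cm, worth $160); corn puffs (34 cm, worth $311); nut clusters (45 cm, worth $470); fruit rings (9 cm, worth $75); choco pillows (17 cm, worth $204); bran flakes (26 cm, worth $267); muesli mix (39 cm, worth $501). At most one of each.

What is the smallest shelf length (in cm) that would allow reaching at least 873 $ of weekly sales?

72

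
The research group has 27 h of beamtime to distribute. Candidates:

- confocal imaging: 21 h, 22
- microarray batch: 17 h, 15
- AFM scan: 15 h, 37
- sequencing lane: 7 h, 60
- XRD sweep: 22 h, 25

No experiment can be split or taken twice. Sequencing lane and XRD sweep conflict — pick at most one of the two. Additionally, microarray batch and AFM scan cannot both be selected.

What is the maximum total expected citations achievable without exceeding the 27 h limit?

97

Taking AFM scan + sequencing lane: 22 h used, 97 in expected citations.
That's the maximum — no feasible swap from here does better than 97.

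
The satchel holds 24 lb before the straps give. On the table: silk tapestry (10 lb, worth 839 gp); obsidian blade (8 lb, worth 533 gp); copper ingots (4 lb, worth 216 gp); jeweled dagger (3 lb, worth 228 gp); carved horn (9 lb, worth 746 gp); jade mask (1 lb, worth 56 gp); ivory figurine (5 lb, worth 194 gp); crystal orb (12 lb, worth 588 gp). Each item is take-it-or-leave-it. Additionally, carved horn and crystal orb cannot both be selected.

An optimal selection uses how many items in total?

4

Best achievable value is 1869.
One optimal bundle: silk tapestry + jeweled dagger + carved horn + jade mask (23 lb).
Any selection reaching 1869 contains exactly 4 items.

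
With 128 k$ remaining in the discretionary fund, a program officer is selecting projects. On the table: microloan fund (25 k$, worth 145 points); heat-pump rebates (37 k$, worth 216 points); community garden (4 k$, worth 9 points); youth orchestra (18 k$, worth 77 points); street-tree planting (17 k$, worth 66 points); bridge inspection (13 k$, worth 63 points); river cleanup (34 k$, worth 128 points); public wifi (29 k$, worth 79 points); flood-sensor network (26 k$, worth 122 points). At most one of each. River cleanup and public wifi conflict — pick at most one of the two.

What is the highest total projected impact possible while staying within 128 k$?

Ranking by ratio (projected impact/k$): heat-pump rebates 5.84, microloan fund 5.80, bridge inspection 4.85.
A density-first pass picks microloan fund + heat-pump rebates + community garden + youth orchestra + bridge inspection + flood-sensor network — 632 at 123 k$.
The 13 k$ tied up in bridge inspection is better spent on street-tree planting — total rises to 635 (127 k$).

635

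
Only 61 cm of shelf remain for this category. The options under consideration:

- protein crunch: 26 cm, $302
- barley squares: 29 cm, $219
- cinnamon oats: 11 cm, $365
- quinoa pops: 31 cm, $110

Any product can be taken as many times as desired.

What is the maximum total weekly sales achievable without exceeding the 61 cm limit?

1825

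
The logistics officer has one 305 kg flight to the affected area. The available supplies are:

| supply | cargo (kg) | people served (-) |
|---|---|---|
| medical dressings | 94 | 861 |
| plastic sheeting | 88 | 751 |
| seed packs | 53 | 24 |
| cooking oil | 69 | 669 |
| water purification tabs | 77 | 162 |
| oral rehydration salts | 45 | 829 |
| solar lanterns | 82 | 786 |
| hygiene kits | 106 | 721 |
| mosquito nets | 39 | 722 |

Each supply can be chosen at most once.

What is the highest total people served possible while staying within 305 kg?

Filling by ratio: seed packs + cooking oil + oral rehydration salts + solar lanterns + mosquito nets for 3030, with 17 kg left unused.
The 122 kg tied up in seed packs and cooking oil is better spent on medical dressings — total rises to 3198 (260 kg).

3198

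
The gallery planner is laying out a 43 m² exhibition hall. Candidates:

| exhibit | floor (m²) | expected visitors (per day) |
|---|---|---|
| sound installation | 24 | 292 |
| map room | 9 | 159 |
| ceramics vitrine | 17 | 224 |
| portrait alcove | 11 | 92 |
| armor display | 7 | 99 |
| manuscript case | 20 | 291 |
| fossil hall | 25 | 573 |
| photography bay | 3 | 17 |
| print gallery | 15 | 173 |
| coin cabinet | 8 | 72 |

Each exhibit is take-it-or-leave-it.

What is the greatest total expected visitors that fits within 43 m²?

The ratio ordering already packs tightly: map room + armor display + fossil hall, 41 m², 831.

831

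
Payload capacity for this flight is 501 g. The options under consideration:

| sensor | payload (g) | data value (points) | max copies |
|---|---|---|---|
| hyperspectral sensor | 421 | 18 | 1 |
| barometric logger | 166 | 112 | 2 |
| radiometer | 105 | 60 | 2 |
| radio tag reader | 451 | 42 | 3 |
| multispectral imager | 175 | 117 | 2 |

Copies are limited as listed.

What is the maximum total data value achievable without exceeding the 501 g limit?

294

Ranking by ratio (data value/g): barometric logger 0.67, multispectral imager 0.67, radiometer 0.57, radio tag reader 0.09.
Taking the top-ratio sensors first gives 2×barometric logger + radiometer for 284 (437 g).
The 332 g tied up in 2×barometric logger is better spent on 2×multispectral imager — total rises to 294 (455 g).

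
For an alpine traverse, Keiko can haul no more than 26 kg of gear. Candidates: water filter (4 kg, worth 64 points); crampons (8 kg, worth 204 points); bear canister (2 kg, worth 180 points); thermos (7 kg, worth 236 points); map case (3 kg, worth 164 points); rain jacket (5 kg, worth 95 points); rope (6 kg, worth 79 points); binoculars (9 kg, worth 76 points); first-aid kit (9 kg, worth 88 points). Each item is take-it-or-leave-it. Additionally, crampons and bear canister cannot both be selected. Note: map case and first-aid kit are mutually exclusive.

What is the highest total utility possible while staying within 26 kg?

Ranking by ratio (utility/kg): bear canister 90.00, map case 54.67, thermos 33.71.
Taking bear canister + thermos + map case + rain jacket + rope: 23 kg used, 754 in utility.
Runner-up bear canister + thermos + map case + rain jacket + binoculars tops out at 751.

754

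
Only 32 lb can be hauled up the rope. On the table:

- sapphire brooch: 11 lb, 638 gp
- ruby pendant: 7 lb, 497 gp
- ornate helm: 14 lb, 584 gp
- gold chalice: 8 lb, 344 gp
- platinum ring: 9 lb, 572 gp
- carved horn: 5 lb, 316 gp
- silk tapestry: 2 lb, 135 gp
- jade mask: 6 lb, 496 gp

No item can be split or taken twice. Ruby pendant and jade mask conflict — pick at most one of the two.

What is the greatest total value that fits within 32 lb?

2023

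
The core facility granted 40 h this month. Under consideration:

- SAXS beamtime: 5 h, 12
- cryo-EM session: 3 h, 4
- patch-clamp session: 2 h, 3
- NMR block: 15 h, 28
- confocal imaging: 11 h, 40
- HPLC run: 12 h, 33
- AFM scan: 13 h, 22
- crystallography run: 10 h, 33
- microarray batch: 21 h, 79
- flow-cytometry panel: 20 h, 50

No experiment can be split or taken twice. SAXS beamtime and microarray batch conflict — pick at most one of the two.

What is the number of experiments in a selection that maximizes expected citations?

Optimal total is 126.
For example cryo-EM session + patch-clamp session + confocal imaging + microarray batch achieves it, using 37 h.
Any selection reaching 126 contains exactly 4 experiments.

4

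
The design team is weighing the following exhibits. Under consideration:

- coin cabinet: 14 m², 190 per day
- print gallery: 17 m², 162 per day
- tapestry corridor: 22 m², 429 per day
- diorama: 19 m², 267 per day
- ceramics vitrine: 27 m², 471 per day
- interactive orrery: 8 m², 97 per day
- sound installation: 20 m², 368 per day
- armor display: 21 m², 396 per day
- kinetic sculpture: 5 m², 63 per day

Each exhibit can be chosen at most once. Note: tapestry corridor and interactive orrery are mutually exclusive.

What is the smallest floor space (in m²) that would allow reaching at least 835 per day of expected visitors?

Minimise m² subject to total expected visitors ≥ 835.
ceramics vitrine + sound installation reaches 839 using 47 m².
Below 47 m² the best achievable stays under 835.

47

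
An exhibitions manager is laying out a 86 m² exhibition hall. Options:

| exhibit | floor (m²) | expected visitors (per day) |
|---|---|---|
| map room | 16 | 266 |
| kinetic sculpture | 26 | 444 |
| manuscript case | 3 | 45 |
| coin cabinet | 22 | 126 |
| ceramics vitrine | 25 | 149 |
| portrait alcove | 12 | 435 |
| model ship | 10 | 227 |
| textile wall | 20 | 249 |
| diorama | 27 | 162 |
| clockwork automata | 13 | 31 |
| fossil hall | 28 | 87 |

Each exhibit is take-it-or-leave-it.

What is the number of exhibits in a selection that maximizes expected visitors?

The maximum expected visitors within 86 m² is 1621.
For example map room + kinetic sculpture + portrait alcove + model ship + textile wall achieves it, using 84 m².
Any selection reaching 1621 contains exactly 5 exhibits.

5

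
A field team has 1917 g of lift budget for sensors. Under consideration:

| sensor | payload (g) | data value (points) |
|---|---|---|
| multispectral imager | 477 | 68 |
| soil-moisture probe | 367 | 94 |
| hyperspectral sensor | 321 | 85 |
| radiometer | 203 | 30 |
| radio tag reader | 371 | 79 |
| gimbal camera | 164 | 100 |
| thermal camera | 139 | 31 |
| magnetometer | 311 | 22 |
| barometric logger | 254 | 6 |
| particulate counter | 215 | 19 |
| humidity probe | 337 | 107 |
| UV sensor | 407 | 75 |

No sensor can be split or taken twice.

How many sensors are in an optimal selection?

7

The maximum data value within 1917 g is 526.
One optimal bundle: soil-moisture probe + hyperspectral sensor + radiometer + radio tag reader + gimbal camera + thermal camera + humidity probe (1902 g).
All optima have 7 sensors.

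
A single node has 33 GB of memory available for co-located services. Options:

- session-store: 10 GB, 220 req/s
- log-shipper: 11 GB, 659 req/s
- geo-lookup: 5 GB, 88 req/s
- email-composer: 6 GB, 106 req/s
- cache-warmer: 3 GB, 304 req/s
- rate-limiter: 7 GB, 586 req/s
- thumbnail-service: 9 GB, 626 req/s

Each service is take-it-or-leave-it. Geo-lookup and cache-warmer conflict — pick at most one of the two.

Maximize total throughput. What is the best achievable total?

Best packing: log-shipper + cache-warmer + rate-limiter + thumbnail-service — 30 GB, 2175 total.
Runner-up log-shipper + email-composer + rate-limiter + thumbnail-service tops out at 1977.

2175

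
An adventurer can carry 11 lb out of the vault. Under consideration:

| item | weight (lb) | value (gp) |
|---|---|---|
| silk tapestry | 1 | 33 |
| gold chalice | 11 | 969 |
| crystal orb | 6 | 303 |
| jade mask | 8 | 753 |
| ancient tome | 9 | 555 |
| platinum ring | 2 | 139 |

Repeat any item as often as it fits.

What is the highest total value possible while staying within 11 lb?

A density-first pass picks silk tapestry + jade mask + platinum ring — 925 at 11 lb.
The 11 lb tied up in silk tapestry and jade mask and platinum ring is better spent on gold chalice — total rises to 969 (11 lb).

969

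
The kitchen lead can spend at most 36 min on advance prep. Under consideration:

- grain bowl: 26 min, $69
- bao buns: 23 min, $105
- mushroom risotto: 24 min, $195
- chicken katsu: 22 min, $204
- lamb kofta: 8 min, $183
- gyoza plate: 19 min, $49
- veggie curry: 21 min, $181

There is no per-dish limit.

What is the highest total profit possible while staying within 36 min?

4×lamb kofta uses 32 of the 36 min and totals 732.
Nothing else within 36 min beats 732.

732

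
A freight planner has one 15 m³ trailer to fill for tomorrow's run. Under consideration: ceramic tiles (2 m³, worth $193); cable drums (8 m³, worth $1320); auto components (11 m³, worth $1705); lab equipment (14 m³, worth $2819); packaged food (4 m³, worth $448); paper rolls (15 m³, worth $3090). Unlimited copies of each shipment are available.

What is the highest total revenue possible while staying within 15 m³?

3090

Best packing: paper rolls — 15 m³, 3090 total.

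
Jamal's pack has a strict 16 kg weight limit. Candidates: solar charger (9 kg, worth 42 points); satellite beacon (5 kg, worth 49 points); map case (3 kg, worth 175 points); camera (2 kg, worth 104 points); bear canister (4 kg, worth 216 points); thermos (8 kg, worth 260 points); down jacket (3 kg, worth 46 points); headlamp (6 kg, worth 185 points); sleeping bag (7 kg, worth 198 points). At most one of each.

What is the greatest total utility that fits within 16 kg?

Density check — map case 58.33, bear canister 54.00, camera 52.00, thermos 32.50 are the best per kg.
A density-first pass picks map case + camera + bear canister + headlamp — 680 at 15 kg.
Dropping headlamp frees 6 kg; slotting in sleeping bag (7 kg) lifts the total to 693 at 16 kg.
The closest alternative, map case + camera + bear canister + headlamp, reaches only 680.

693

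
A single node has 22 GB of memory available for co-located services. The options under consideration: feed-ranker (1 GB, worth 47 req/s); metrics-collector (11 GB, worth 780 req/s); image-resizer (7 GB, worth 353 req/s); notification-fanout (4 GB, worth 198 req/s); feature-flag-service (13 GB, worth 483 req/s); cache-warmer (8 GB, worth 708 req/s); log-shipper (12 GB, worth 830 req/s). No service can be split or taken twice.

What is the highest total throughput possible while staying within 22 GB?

1585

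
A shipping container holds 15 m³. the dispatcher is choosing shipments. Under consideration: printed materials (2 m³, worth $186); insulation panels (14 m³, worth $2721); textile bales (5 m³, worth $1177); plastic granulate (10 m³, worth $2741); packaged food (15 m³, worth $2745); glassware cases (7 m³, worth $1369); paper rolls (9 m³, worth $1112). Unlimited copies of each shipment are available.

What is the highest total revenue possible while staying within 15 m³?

3918

Ranking by ratio (revenue/m³): plastic granulate 274.10, textile bales 235.40, glassware cases 195.57, insulation panels 194.36.
Taking textile bales + plastic granulate: 15 m³ used, 3918 in revenue.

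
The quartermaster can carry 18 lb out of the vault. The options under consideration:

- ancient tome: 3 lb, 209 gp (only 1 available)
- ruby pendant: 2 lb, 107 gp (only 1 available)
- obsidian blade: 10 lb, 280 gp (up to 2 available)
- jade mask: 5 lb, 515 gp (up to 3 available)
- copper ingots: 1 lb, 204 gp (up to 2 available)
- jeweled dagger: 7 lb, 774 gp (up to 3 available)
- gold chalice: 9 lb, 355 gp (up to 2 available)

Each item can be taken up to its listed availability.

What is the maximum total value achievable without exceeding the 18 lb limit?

Ranking by ratio (value/lb): copper ingots 204.00, jeweled dagger 110.57, jade mask 103.00.
Taking ruby pendant + 2×copper ingots + 2×jeweled dagger: 18 lb used, 2063 in value.

2063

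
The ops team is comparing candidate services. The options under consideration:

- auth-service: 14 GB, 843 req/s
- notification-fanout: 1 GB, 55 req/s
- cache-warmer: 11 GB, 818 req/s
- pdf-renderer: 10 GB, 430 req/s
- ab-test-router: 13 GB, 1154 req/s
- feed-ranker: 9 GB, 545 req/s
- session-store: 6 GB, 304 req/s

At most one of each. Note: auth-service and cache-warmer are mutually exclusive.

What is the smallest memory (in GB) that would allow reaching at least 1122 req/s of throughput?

Look for the lowest-memory combination reaching 1122.
ab-test-router: 1154 throughput at 13 GB.
Below 13 GB the best achievable stays under 1122.

13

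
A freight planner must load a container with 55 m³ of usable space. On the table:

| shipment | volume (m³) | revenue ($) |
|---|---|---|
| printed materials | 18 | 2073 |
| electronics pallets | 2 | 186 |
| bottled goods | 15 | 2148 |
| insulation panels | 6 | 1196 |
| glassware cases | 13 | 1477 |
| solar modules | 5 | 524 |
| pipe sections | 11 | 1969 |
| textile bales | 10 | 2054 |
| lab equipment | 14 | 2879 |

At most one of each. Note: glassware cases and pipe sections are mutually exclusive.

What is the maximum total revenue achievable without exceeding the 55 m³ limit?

9574

Density check — lab equipment 205.64, textile bales 205.40, insulation panels 199.33, pipe sections 179.00 are the best per m³.
Taking bottled goods + solar modules + pipe sections + textile bales + lab equipment: 55 m³ used, 9574 in revenue.
An exhaustive check of the 512 subsets confirms 9574.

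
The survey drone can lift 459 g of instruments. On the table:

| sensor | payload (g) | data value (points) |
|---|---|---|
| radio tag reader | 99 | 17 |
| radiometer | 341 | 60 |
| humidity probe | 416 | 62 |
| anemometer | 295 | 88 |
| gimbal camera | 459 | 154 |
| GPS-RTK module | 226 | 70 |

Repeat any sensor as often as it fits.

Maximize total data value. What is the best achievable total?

The ratio ordering already packs tightly: gimbal camera, 459 g, 154.
Every other selection either busts 459 g or fails to beat 154.

154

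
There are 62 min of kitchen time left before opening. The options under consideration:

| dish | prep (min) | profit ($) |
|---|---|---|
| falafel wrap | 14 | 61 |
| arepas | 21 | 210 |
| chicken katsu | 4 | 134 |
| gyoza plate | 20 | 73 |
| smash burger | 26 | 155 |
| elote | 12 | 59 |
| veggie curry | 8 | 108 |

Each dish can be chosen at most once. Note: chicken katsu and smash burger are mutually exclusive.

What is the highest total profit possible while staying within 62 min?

572

By profit per min: chicken katsu 33.50, veggie curry 13.50, arepas 10.00 lead.
Best packing: falafel wrap + arepas + chicken katsu + elote + veggie curry — 59 min, 572 total.
The spare 3 min is too small for any remaining dish, and no feasible exchange beats 572.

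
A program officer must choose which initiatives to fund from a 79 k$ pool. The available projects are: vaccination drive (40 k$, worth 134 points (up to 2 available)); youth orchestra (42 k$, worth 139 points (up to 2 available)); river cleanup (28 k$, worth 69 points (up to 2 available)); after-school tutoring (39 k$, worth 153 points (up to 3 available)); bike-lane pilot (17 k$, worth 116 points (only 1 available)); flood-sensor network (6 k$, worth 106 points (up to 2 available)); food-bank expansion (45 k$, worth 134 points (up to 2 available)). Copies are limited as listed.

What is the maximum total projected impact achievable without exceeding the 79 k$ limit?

481

By projected impact per k$: flood-sensor network 17.67, bike-lane pilot 6.82, after-school tutoring 3.92, vaccination drive 3.35 lead.
Best packing: after-school tutoring + bike-lane pilot + 2×flood-sensor network — 68 k$, 481 total.
Nothing else within 79 k$ beats 481.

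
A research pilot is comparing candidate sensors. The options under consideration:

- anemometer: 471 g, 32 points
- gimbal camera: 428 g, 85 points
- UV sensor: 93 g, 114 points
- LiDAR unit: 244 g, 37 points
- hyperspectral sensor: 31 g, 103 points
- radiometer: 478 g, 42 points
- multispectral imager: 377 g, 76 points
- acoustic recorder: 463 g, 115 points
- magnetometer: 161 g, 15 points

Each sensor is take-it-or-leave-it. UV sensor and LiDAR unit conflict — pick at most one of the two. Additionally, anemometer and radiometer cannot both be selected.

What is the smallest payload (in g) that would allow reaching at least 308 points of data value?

Look for the lowest-payload combination reaching 308.
Taking UV sensor + hyperspectral sensor + acoustic recorder gives 332 (≥ 308) for 587 g.
Any bundle with less than 587 g falls short of 308.

587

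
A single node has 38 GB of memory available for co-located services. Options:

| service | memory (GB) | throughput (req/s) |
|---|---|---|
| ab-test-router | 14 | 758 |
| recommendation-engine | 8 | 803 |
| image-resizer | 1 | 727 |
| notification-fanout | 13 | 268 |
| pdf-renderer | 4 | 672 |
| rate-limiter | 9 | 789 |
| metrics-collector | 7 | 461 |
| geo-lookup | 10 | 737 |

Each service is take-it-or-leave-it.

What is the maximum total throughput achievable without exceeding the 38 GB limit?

Greedy by ratio would take recommendation-engine + image-resizer + pdf-renderer + rate-limiter + geo-lookup: 32 GB used, total 3728.
The 10 GB tied up in geo-lookup is better spent on ab-test-router — total rises to 3749 (36 GB).

3749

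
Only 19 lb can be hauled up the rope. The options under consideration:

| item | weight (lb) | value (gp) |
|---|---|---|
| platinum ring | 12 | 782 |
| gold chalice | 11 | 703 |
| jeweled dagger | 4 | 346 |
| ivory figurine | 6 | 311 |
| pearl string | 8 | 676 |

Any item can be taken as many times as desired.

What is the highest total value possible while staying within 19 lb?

Density check — jeweled dagger 86.50, pearl string 84.50, platinum ring 65.17, gold chalice 63.91 are the best per lb.
Taking the top-ratio items first gives 4×jeweled dagger for 1384 (16 lb).
Replace 2×jeweled dagger with gold chalice: the trade gains 11 net, giving 1395 at 19 lb.
Nothing else within 19 lb beats 1395.

1395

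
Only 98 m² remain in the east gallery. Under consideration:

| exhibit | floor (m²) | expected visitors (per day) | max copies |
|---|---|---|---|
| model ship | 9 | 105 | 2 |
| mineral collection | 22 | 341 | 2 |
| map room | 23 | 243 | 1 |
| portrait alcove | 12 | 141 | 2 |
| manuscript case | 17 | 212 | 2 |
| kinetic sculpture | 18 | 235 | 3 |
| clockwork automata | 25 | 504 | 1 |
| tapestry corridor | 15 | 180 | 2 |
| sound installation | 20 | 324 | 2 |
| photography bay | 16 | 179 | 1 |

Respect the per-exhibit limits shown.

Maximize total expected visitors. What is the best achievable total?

1615

Ranking by ratio (expected visitors/m²): clockwork automata 20.16, sound installation 16.20, mineral collection 15.50, kinetic sculpture 13.06.
Greedy by ratio would take model ship + mineral collection + clockwork automata + 2×sound installation: 96 m² used, total 1598.
Replace sound installation with mineral collection: the trade gains 17 net, giving 1615 at 98 m².
That's the maximum — no swap from here does better than 1615.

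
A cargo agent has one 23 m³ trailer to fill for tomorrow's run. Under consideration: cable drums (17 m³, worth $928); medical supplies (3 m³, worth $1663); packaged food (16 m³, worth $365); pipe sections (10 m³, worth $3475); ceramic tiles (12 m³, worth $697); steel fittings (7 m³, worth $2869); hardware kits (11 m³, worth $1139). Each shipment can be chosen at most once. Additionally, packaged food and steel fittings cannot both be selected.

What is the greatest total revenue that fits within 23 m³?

Ranking by ratio (revenue/m³): medical supplies 554.33, steel fittings 409.86, pipe sections 347.50, hardware kits 103.55.
Best packing: medical supplies + pipe sections + steel fittings — 20 m³, 8007 total.
No other feasible combination exceeds 8007.

8007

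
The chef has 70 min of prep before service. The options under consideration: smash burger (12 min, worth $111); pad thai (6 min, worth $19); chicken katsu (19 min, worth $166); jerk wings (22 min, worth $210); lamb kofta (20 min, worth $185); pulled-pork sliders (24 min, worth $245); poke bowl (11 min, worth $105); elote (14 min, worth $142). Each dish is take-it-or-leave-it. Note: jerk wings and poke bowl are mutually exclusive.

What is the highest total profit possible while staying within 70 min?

683

Density check — pulled-pork sliders 10.21, elote 10.14, jerk wings 9.55 are the best per min.
Filling by ratio: pad thai + jerk wings + pulled-pork sliders + elote for 616, with 4 min left unused.
Dropping pad thai and jerk wings frees 28 min; slotting in smash burger + lamb kofta (32 min) lifts the total to 683 at 70 min.
Every other selection either busts 70 min or breaks a pairing rule or fails to beat 683.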